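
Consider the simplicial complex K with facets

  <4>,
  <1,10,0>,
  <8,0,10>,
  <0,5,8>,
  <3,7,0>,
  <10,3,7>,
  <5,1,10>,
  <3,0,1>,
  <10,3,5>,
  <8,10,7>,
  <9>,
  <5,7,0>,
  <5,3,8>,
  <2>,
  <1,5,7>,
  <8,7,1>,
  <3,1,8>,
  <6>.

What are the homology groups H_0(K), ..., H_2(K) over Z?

H_0 = Z^5,  H_1 = Z^2,  H_2 = Z.

K has 11 vertices, 21 edges, 14 triangles.
rank ∂_0 = 0, rank ∂_1 = 6 ⇒ b_0 = 11 − 0 − 6 = 5; all invariant factors of ∂_1 are 1 so no torsion. So H_0 = Z^5.
rank ∂_1 = 6, rank ∂_2 = 13 ⇒ b_1 = 21 − 6 − 13 = 2; all invariant factors of ∂_2 are 1 so no torsion. So H_1 = Z^2.
rank ∂_2 = 13, rank ∂_3 = 0 ⇒ b_2 = 14 − 13 − 0 = 1. So H_2 = Z.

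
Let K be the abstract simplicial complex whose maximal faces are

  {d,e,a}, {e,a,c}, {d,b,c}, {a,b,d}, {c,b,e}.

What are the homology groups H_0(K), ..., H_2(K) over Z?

H_0 ≅ Z,  H_1 ≅ Z,  H_2 = 0.

Take the total order a < b < c < d < e on the vertex set. Then K (dimension 2) consists of the simplices:

  0-simplices (5): a, b, c, d, e
  1-simplices (10): ab, ac, ad, ae, bc, bd, be, cd, ce, de
  2-simplices (5): abd, ace, ade, bcd, bce

Hence C_0 ≅ Z^5, C_1 ≅ Z^10, C_2 ≅ Z^5.

∂_1: C_1 → C_0 sends each edge [p,q] (with p < q) to q − p.
This gives a 5×10 integer matrix of rank 4; reducing to Smith normal form yields diagonal entries (1,1,1,1).

The boundary map ∂_2: C_2 → C_1 acts by ∂[p,q,r] = [q,r] − [p,r] + [p,q]. For instance
  ∂ace = ce − ae + ac,
  ∂ade = de − ae + ad.
The resulting 10×5 matrix has rank 5, and its Smith normal form has invariant factors (1,1,1,1,1).

Now H_k = ker ∂_k / im ∂_{k+1}, so:

  H_0: rank C_0 − rank ∂_1 = 5 − 4 = 1, and the invariant factors of ∂_1 are all 1, so H_0 ≅ Z.
  H_1: rank ker ∂_1 − rank ∂_2 = (10 − 4) − 5 = 1, and the invariant factors of ∂_2 are all 1, so H_1 ≅ Z.
  H_2: rank ker ∂_2 − rank ∂_3 = (5 − 5) − 0 = 0, and there is no ∂_3, so H_2 ≅ 0.

As a check, the Euler characteristic is 5 − 10 + 5 = 0, which agrees with 1 − 1 + 0 = 0.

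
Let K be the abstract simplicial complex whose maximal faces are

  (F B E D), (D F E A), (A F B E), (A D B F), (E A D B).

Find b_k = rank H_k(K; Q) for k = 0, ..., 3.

b_0 = 1, b_1 = 0, b_2 = 0, b_3 = 1.

Order the vertices as A < B < D < E < F. Listing each simplex with vertices in this order, K has dimension 3 with simplices:

  0-simplices (5): A, B, D, E, F
  1-simplices (10): AB, AD, AE, AF, BD, BE, BF, DE, DF, EF
  2-simplices (10): ABD, ABE, ABF, ADE, ADF, AEF, BDE, BDF, BEF, DEF
  3-simplices (5): ABDE, ABDF, ABEF, ADEF, BDEF

Hence C_0 ≅ Z^5, C_1 ≅ Z^10, C_2 ≅ Z^10, C_3 ≅ Z^5.

∂_1: C_1 → C_0 is given by ∂[p,q] = [q] − [p]. For instance
  ∂BE = E − B.
As a 5×10 matrix over Z this has rank 4, with invariant factors (1,1,1,1).

∂_2: C_2 → C_1 acts by ∂[p,q,r] = [q,r] − [p,r] + [p,q]. For instance
  ∂BDF = DF − BF + BD,
  ∂ADF = DF − AF + AD.
The 10×10 boundary matrix has rank 6 and Smith normal form diag(1,1,1,1,1,1).

∂_3: C_3 → C_2 sends each 3-simplex σ to the alternating sum Σ_i (−1)^i (σ with its i-th vertex removed). For instance
  ∂ABDF = BDF − ADF + ABF − ABD,
  ∂ADEF = DEF − AEF + ADF − ADE.
The resulting 10×5 matrix has rank 4, and its Smith normal form has invariant factors (1,1,1,1).

From H_k ≅ ker(∂_k) / im(∂_{k+1}) we obtain:

  H_0: rank C_0 − rank ∂_1 = 5 − 4 = 1, and the invariant factors of ∂_1 are all 1, so H_0 = Z.
  H_1: rank ker ∂_1 − rank ∂_2 = (10 − 4) − 6 = 0, and the invariant factors of ∂_2 are all 1, so H_1 = 0.
  H_2: rank ker ∂_2 − rank ∂_3 = (10 − 6) − 4 = 0, and the invariant factors of ∂_3 are all 1, so H_2 = 0.
  H_3: rank ker ∂_3 − rank ∂_4 = (5 − 4) − 0 = 1, and there is no ∂_4, so H_3 = Z.

As a check, the Euler characteristic is 5 − 10 + 10 − 5 = 0, which agrees with 1 − 0 + 0 − 1 = 0.
(K is a triangulation of the 3-sphere S^3.)

Hence the Betti numbers are b_0 = 1, b_1 = 0, b_2 = 0, b_3 = 1.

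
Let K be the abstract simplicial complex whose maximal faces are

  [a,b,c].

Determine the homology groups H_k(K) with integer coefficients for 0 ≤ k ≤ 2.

H_0 ≅ Z,  H_1 = 0,  H_2 = 0.

Take the total order a < b < c on the vertex set. Then K (dimension 2) consists of the simplices:

  0-simplices (3): a, b, c
  1-simplices (3): ab, ac, bc
  2-simplices (1): abc

giving chain groups C_0 ≅ Z^3, C_1 ≅ Z^3, C_2 ≅ Z^1.

The boundary map ∂_1: C_1 → C_0 is given by ∂[p,q] = [q] − [p]. For instance
  ∂bc = c − b.
This gives a 3×3 integer matrix of rank 2; reducing to Smith normal form yields diagonal entries (1,1).

The boundary map ∂_2: C_2 → C_1 acts by ∂[p,q,r] = [q,r] − [p,r] + [p,q]. For instance
  ∂abc = bc − ac + ab.
The resulting 3×1 matrix has rank 1, and its Smith normal form has invariant factors (1).

Reading off H_k = ker ∂_k / im ∂_{k+1}:

  H_0: rank C_0 − rank ∂_1 = 3 − 2 = 1, and the invariant factors of ∂_1 are all 1, so H_0 = Z.
  H_1: rank ker ∂_1 − rank ∂_2 = (3 − 2) − 1 = 0, and the invariant factors of ∂_2 are all 1, so H_1 = 0.
  H_2: rank ker ∂_2 − rank ∂_3 = (1 − 1) − 0 = 0, and there is no ∂_3, so H_2 = 0.

(K is a triangulation of the 2-simplex.)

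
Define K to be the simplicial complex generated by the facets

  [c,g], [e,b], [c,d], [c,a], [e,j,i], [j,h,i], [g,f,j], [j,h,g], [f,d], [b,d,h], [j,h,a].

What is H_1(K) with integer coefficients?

Take the total order a < b < c < d < e < f < g < h < i < j on the vertex set. Then K (dimension 2) consists of the simplices:

  0-simplices (10): a, b, c, d, e, f, g, h, i, j
  1-simplices (19): ac, ah, aj, bd, be, bh, cd, cg, df, dh, ei, ej, fg, fj, gh, gj, hi, hj, ij
  2-simplices (6): ahj, bdh, eij, fgj, ghj, hij

so the chain groups are C_0 ≅ Z^10, C_1 ≅ Z^19, C_2 ≅ Z^6.

Boundary ∂_1: C_1 → C_0 is given by ∂[p,q] = [q] − [p].
As a 10×19 matrix over Z this has rank 9, with invariant factors (1,1,1,1,1,1,1,1,1).

∂_2: C_2 → C_1 sends each 2-simplex [p,q,r] to [q,r] − [p,r] + [p,q]. For instance
  ∂hij = ij − hj + hi,
  ∂fgj = gj − fj + fg.
As a 19×6 matrix over Z this has rank 6, with invariant factors (1,1,1,1,1,1).

From H_k ≅ ker(∂_k) / im(∂_{k+1}) we obtain:

  H_1: rank ker ∂_1 − rank ∂_2 = (19 − 9) − 6 = 4, and the invariant factors of ∂_2 are all 1, so H_1 ≅ Z^4.

H_1 ≅ Z^4.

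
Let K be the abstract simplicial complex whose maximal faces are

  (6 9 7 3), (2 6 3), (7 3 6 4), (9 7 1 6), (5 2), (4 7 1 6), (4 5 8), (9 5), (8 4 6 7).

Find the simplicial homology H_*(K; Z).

Order the vertices as 1 < 2 < 3 < 4 < 5 < 6 < 7 < 8 < 9. Listing each simplex with vertices in this order, K has dimension 3 with simplices:

  0-simplices (9): [1], [2], [3], [4], [5], [6], [7], [8], [9]
  1-simplices (22): [1,4], [1,6], [1,7], [1,9], [2,3], [2,5], [2,6], [3,4], [3,6], [3,7], [3,9], [4,5], [4,6], [4,7], [4,8], [5,8], [5,9], [6,7], [6,8], [6,9], [7,8], [7,9]
  2-simplices (17): [1,4,6], [1,4,7], [1,6,7], [1,6,9], [1,7,9], [2,3,6], [3,4,6], [3,4,7], [3,6,7], [3,6,9], [3,7,9], [4,5,8], [4,6,7], [4,6,8], [4,7,8], [6,7,8], [6,7,9]
  3-simplices (5): [1,4,6,7], [1,6,7,9], [3,4,6,7], [3,6,7,9], [4,6,7,8]

giving chain groups C_0 ≅ Z^9, C_1 ≅ Z^22, C_2 ≅ Z^17, C_3 ≅ Z^5.

Boundary ∂_1: C_1 → C_0 is given by ∂[p,q] = [q] − [p].
The 9×22 boundary matrix has rank 8 and Smith normal form diag(1,1,1,1,1,1,1,1).

∂_2: C_2 → C_1 acts by ∂[p,q,r] = [q,r] − [p,r] + [p,q]. For instance
  ∂[1,4,6] = [4,6] − [1,6] + [1,4],
  ∂[6,7,8] = [7,8] − [6,8] + [6,7].
The 22×17 boundary matrix has rank 12 and Smith normal form diag(1,1,1,1,1,1,1,1,1,1,1,1).

∂_3: C_3 → C_2 sends each 3-simplex σ to the alternating sum Σ_i (−1)^i (σ with its i-th vertex removed). For instance
  ∂[4,6,7,8] = [6,7,8] − [4,7,8] + [4,6,8] − [4,6,7],
  ∂[1,4,6,7] = [4,6,7] − [1,6,7] + [1,4,7] − [1,4,6].
As a 17×5 matrix over Z this has rank 5, with invariant factors (1,1,1,1,1).

Computing H_k = (kernel of ∂_k) / (image of ∂_{k+1}):

  H_0: rank C_0 − rank ∂_1 = 9 − 8 = 1, and the invariant factors of ∂_1 are all 1, so H_0 = Z.
  H_1: rank ker ∂_1 − rank ∂_2 = (22 − 8) − 12 = 2, and the invariant factors of ∂_2 are all 1, so H_1 = Z^2.
  H_2: rank ker ∂_2 − rank ∂_3 = (17 − 12) − 5 = 0, and the invariant factors of ∂_3 are all 1, so H_2 = 0.
  H_3: rank ker ∂_3 − rank ∂_4 = (5 − 5) − 0 = 0, and there is no ∂_4, so H_3 = 0.

H_0 ≅ Z,  H_1 ≅ Z^2,  H_2 = 0,  H_3 = 0.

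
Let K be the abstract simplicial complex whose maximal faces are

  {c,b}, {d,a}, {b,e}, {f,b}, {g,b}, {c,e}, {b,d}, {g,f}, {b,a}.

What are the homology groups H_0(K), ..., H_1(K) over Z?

H_0 ≅ Z,  H_1 ≅ Z^3.

Fix the vertex order a < b < c < d < e < f < g and write every simplex with vertices in increasing order. Then dim K = 1 and the simplices of K are:

  0-simplices (7): a, b, c, d, e, f, g
  1-simplices (9): ab, ad, bc, bd, be, bf, bg, ce, fg

so the chain groups are C_0 ≅ Z^7, C_1 ≅ Z^9.

∂_1: C_1 → C_0 maps an edge to its endpoints' difference, ∂[p,q] = q − p.
This gives a 7×9 integer matrix of rank 6; reducing to Smith normal form yields diagonal entries (1,1,1,1,1,1).

Now H_k = ker ∂_k / im ∂_{k+1}, so:

  H_0: rank C_0 − rank ∂_1 = 7 − 6 = 1, and the invariant factors of ∂_1 are all 1, so H_0 ≅ Z.
  H_1: rank ker ∂_1 − rank ∂_2 = (9 − 6) − 0 = 3, and there is no ∂_2, so H_1 ≅ Z^3.

As a check, the Euler characteristic is 7 − 9 = -2, which agrees with 1 − 3 = -2.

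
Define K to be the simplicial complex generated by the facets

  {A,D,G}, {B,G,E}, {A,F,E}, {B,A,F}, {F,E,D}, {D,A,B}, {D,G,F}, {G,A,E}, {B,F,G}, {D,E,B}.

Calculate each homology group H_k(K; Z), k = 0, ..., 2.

H_0 ≅ Z,  H_1 ≅ Z_2,  H_2 = 0.

We work with the vertex ordering A < B < D < E < F < G. The simplices of K, each written with vertices in increasing order, are:

  0-simplices (6): A, B, D, E, F, G
  1-simplices (15): AB, AD, AE, AF, AG, BD, BE, BF, BG, DE, DF, DG, EF, EG, FG
  2-simplices (10): ABD, ABF, ADG, AEF, AEG, BDE, BEG, BFG, DEF, DFG

giving chain groups C_0 ≅ Z^6, C_1 ≅ Z^15, C_2 ≅ Z^10.

Boundary ∂_1: C_1 → C_0 is given by ∂[p,q] = [q] − [p]. For instance
  ∂FG = G − F.
This gives a 6×15 integer matrix of rank 5; reducing to Smith normal form yields diagonal entries (1,1,1,1,1).

The boundary map ∂_2: C_2 → C_1 maps a triangle to the signed sum of its edges. For instance
  ∂AEF = EF − AF + AE,
  ∂BFG = FG − BG + BF.
As a 15×10 matrix over Z this has rank 10, with invariant factors (1,1,1,1,1,1,1,1,1,2).

Now H_k = ker ∂_k / im ∂_{k+1}, so:

  H_0: rank C_0 − rank ∂_1 = 6 − 5 = 1, and the invariant factors of ∂_1 are all 1, so H_0 = Z.
  H_1: rank ker ∂_1 − rank ∂_2 = (15 − 5) − 10 = 0, and ∂_2 has invariant factor 2 > 1, so H_1 = Z_2.
  H_2: rank ker ∂_2 − rank ∂_3 = (10 − 10) − 0 = 0, and there is no ∂_3, so H_2 = 0.

(K is a triangulation of the real projective plane RP^2.)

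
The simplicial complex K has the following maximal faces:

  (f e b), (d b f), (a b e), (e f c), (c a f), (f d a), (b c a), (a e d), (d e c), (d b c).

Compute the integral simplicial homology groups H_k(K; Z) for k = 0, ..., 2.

Order the vertices as a < b < c < d < e < f. Listing each simplex with vertices in this order, K has dimension 2 with simplices:

  0-simplices (6): a, b, c, d, e, f
  1-simplices (15): ab, ac, ad, ae, af, bc, bd, be, bf, cd, ce, cf, de, df, ef
  2-simplices (10): abc, abe, acf, ade, adf, bcd, bdf, bef, cde, cef

so the chain groups are C_0 ≅ Z^6, C_1 ≅ Z^15, C_2 ≅ Z^10.

∂_1: C_1 → C_0 maps an edge to its endpoints' difference, ∂[p,q] = q − p. For instance
  ∂cf = f − c.
This gives a 6×15 integer matrix of rank 5; reducing to Smith normal form yields diagonal entries (1,1,1,1,1).

∂_2: C_2 → C_1 sends each 2-simplex [p,q,r] to [q,r] − [p,r] + [p,q]. For instance
  ∂bdf = df − bf + bd,
  ∂abc = bc − ac + ab.
The 15×10 boundary matrix has rank 10 and Smith normal form diag(1,1,1,1,1,1,1,1,1,2).

From H_k ≅ ker(∂_k) / im(∂_{k+1}) we obtain:

  H_0: rank C_0 − rank ∂_1 = 6 − 5 = 1, and the invariant factors of ∂_1 are all 1, so H_0 ≅ Z.
  H_1: rank ker ∂_1 − rank ∂_2 = (15 − 5) − 10 = 0, and ∂_2 has invariant factor 2 > 1, so H_1 ≅ Z/2.
  H_2: rank ker ∂_2 − rank ∂_3 = (10 − 10) − 0 = 0, and there is no ∂_3, so H_2 ≅ 0.

As a check, the Euler characteristic is 6 − 15 + 10 = 1, which agrees with 1 − 0 + 0 = 1.
(K is a triangulation of the real projective plane RP^2.)

H_0 = Z,  H_1 = Z/2,  H_2 = 0.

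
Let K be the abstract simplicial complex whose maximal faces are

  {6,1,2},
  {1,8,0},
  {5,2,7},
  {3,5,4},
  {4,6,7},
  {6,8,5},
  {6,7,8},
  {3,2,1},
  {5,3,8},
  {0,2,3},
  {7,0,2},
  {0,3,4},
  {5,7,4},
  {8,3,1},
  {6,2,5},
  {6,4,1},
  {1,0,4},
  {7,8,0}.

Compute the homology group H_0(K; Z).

H_0 ≅ Z.

We work with the vertex ordering 0 < 1 < 2 < 3 < 4 < 5 < 6 < 7 < 8. The simplices of K, each written with vertices in increasing order, are:

  0-simplices (9): [0], [1], [2], [3], [4], [5], [6], [7], [8]
  1-simplices (27): (27 of them)
  2-simplices (18): [0,1,4], [0,1,8], [0,2,3], [0,2,7], [0,3,4], [0,7,8], [1,2,3], [1,2,6], [1,3,8], [1,4,6], [2,5,6], [2,5,7], [3,4,5], [3,5,8], [4,5,7], [4,6,7], [5,6,8], [6,7,8]

giving chain groups C_0 ≅ Z^9, C_1 ≅ Z^27, C_2 ≅ Z^18.

Boundary ∂_1: C_1 → C_0 maps an edge to its endpoints' difference, ∂[p,q] = q − p.
The resulting 9×27 matrix has rank 8, and its Smith normal form has invariant factors (1,1,1,1,1,1,1,1).

∂_2: C_2 → C_1 maps a triangle to the signed sum of its edges. For instance
  ∂[0,2,3] = [2,3] − [0,3] + [0,2],
  ∂[1,2,3] = [2,3] − [1,3] + [1,2].
The 27×18 boundary matrix has rank 18 and Smith normal form diag(1,1,1,1,1,1,1,1,1,1,1,1,1,1,1,1,1,2).

Reading off H_k = ker ∂_k / im ∂_{k+1}:

  H_0: rank C_0 − rank ∂_1 = 9 − 8 = 1, and the invariant factors of ∂_1 are all 1, so H_0 = Z.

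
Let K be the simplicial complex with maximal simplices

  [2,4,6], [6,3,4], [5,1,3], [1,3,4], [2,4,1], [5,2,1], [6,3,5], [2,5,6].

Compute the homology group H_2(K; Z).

H_2 ≅ Z.

Take the total order 1 < 2 < 3 < 4 < 5 < 6 on the vertex set. Then K (dimension 2) consists of the simplices:

  0-simplices (6): [1], [2], [3], [4], [5], [6]
  1-simplices (12): [1,2], [1,3], [1,4], [1,5], [2,4], [2,5], [2,6], [3,4], [3,5], [3,6], [4,6], [5,6]
  2-simplices (8): [1,2,4], [1,2,5], [1,3,4], [1,3,5], [2,4,6], [2,5,6], [3,4,6], [3,5,6]

Hence C_0 ≅ Z^6, C_1 ≅ Z^12, C_2 ≅ Z^8.

∂_1: C_1 → C_0 is given by ∂[p,q] = [q] − [p]. For instance
  ∂[5,6] = [6] − [5].
As a 6×12 matrix over Z this has rank 5, with invariant factors (1,1,1,1,1).

∂_2: C_2 → C_1 sends each 2-simplex [p,q,r] to [q,r] − [p,r] + [p,q]. For instance
  ∂[1,2,4] = [2,4] − [1,4] + [1,2],
  ∂[1,2,5] = [2,5] − [1,5] + [1,2].
As a 12×8 matrix over Z this has rank 7, with invariant factors (1,1,1,1,1,1,1).

Computing H_k = (kernel of ∂_k) / (image of ∂_{k+1}):

  H_2: rank ker ∂_2 − rank ∂_3 = (8 − 7) − 0 = 1, and there is no ∂_3, so H_2 = Z.

(K is a triangulation of the 2-sphere S^2.)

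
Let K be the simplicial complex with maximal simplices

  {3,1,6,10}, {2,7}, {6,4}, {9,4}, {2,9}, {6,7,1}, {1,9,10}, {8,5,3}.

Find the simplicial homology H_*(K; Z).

Order the vertices as 1 < 2 < 3 < 4 < 5 < 6 < 7 < 8 < 9 < 10. Listing each simplex with vertices in this order, K has dimension 3 with simplices:

  0-simplices (10): [1], [2], [3], [4], [5], [6], [7], [8], [9], [10]
  1-simplices (17): [1,3], [1,6], [1,7], [1,9], [1,10], [2,7], [2,9], [3,5], [3,6], [3,8], [3,10], [4,6], [4,9], [5,8], [6,7], [6,10], [9,10]
  2-simplices (7): [1,3,6], [1,3,10], [1,6,7], [1,6,10], [1,9,10], [3,5,8], [3,6,10]
  3-simplices (1): [1,3,6,10]

Hence C_0 ≅ Z^10, C_1 ≅ Z^17, C_2 ≅ Z^7, C_3 ≅ Z^1.

The boundary map ∂_1: C_1 → C_0 maps an edge to its endpoints' difference, ∂[p,q] = q − p.
This gives a 10×17 integer matrix of rank 9; reducing to Smith normal form yields diagonal entries (1,1,1,1,1,1,1,1,1).

Boundary ∂_2: C_2 → C_1 sends each 2-simplex [p,q,r] to [q,r] − [p,r] + [p,q]. For instance
  ∂[1,6,7] = [6,7] − [1,7] + [1,6],
  ∂[1,9,10] = [9,10] − [1,10] + [1,9].
This gives a 17×7 integer matrix of rank 6; reducing to Smith normal form yields diagonal entries (1,1,1,1,1,1).

Boundary ∂_3: C_3 → C_2 sends each 3-simplex σ to the alternating sum Σ_i (−1)^i (σ with its i-th vertex removed). For instance
  ∂[1,3,6,10] = [3,6,10] − [1,6,10] + [1,3,10] − [1,3,6].
As a 7×1 matrix over Z this has rank 1, with invariant factors (1).

From H_k ≅ ker(∂_k) / im(∂_{k+1}) we obtain:

  H_0: rank C_0 − rank ∂_1 = 10 − 9 = 1, and the invariant factors of ∂_1 are all 1, so H_0 ≅ Z.
  H_1: rank ker ∂_1 − rank ∂_2 = (17 − 9) − 6 = 2, and the invariant factors of ∂_2 are all 1, so H_1 ≅ Z^2.
  H_2: rank ker ∂_2 − rank ∂_3 = (7 − 6) − 1 = 0, and the invariant factors of ∂_3 are all 1, so H_2 ≅ 0.
  H_3: rank ker ∂_3 − rank ∂_4 = (1 − 1) − 0 = 0, and there is no ∂_4, so H_3 ≅ 0.

H_0 = Z,  H_1 = Z^2,  H_2 = 0,  H_3 = 0.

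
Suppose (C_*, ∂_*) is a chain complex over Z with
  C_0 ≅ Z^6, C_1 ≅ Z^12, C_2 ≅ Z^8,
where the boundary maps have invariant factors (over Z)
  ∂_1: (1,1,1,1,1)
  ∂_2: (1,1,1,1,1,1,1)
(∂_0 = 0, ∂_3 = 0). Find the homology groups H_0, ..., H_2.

H_0 = Z,  H_1 = 0,  H_2 = Z.

H_0: b_0 = 6 − 0 − 5 = 1; torsion from ∂_1 factors > 1: none. So H_0 = Z.
H_1: b_1 = 12 − 5 − 7 = 0; torsion from ∂_2 factors > 1: none. So H_1 = 0.
H_2: b_2 = 8 − 7 − 0 = 1; torsion from ∂_3 factors > 1: none. So H_2 = Z.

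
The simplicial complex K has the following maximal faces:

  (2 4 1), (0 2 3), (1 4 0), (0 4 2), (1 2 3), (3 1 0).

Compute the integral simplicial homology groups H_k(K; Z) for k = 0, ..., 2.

H_0 ≅ Z,  H_1 = 0,  H_2 ≅ Z.

Take the total order 0 < 1 < 2 < 3 < 4 on the vertex set. Then K (dimension 2) consists of the simplices:

  0-simplices (5): [0], [1], [2], [3], [4]
  1-simplices (9): [0,1], [0,2], [0,3], [0,4], [1,2], [1,3], [1,4], [2,3], [2,4]
  2-simplices (6): [0,1,3], [0,1,4], [0,2,3], [0,2,4], [1,2,3], [1,2,4]

so the chain groups are C_0 ≅ Z^5, C_1 ≅ Z^9, C_2 ≅ Z^6.

∂_1: C_1 → C_0 is given by ∂[p,q] = [q] − [p]. For instance
  ∂[0,3] = [3] − [0].
As a 5×9 matrix over Z this has rank 4, with invariant factors (1,1,1,1).

The boundary map ∂_2: C_2 → C_1 maps a triangle to the signed sum of its edges. For instance
  ∂[0,1,3] = [1,3] − [0,3] + [0,1],
  ∂[0,2,3] = [2,3] − [0,3] + [0,2].
This gives a 9×6 integer matrix of rank 5; reducing to Smith normal form yields diagonal entries (1,1,1,1,1).

Reading off H_k = ker ∂_k / im ∂_{k+1}:

  H_0: rank C_0 − rank ∂_1 = 5 − 4 = 1, and the invariant factors of ∂_1 are all 1, so H_0 ≅ Z.
  H_1: rank ker ∂_1 − rank ∂_2 = (9 − 4) − 5 = 0, and the invariant factors of ∂_2 are all 1, so H_1 ≅ 0.
  H_2: rank ker ∂_2 − rank ∂_3 = (6 − 5) − 0 = 1, and there is no ∂_3, so H_2 ≅ Z.

As a check, the Euler characteristic is 5 − 9 + 6 = 2, which agrees with 1 − 0 + 1 = 2.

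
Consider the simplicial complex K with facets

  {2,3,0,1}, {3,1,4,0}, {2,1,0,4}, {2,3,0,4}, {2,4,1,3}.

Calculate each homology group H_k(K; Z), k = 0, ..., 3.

H_0 ≅ Z,  H_1 = 0,  H_2 = 0,  H_3 ≅ Z.

We work with the vertex ordering 0 < 1 < 2 < 3 < 4. The simplices of K, each written with vertices in increasing order, are:

  0-simplices (5): [0], [1], [2], [3], [4]
  1-simplices (10): [0,1], [0,2], [0,3], [0,4], [1,2], [1,3], [1,4], [2,3], [2,4], [3,4]
  2-simplices (10): [0,1,2], [0,1,3], [0,1,4], [0,2,3], [0,2,4], [0,3,4], [1,2,3], [1,2,4], [1,3,4], [2,3,4]
  3-simplices (5): [0,1,2,3], [0,1,2,4], [0,1,3,4], [0,2,3,4], [1,2,3,4]

Hence C_0 ≅ Z^5, C_1 ≅ Z^10, C_2 ≅ Z^10, C_3 ≅ Z^5.

Boundary ∂_1: C_1 → C_0 sends each edge [p,q] (with p < q) to q − p. For instance
  ∂[0,1] = [1] − [0].
The resulting 5×10 matrix has rank 4, and its Smith normal form has invariant factors (1,1,1,1).

Boundary ∂_2: C_2 → C_1 acts by ∂[p,q,r] = [q,r] − [p,r] + [p,q]. For instance
  ∂[0,2,3] = [2,3] − [0,3] + [0,2],
  ∂[1,2,3] = [2,3] − [1,3] + [1,2].
The resulting 10×10 matrix has rank 6, and its Smith normal form has invariant factors (1,1,1,1,1,1).

Boundary ∂_3: C_3 → C_2 sends each 3-simplex σ to the alternating sum Σ_i (−1)^i (σ with its i-th vertex removed). For instance
  ∂[0,1,3,4] = [1,3,4] − [0,3,4] + [0,1,4] − [0,1,3],
  ∂[0,1,2,4] = [1,2,4] − [0,2,4] + [0,1,4] − [0,1,2].
The 10×5 boundary matrix has rank 4 and Smith normal form diag(1,1,1,1).

From H_k ≅ ker(∂_k) / im(∂_{k+1}) we obtain:

  H_0: rank C_0 − rank ∂_1 = 5 − 4 = 1, and the invariant factors of ∂_1 are all 1, so H_0 = Z.
  H_1: rank ker ∂_1 − rank ∂_2 = (10 − 4) − 6 = 0, and the invariant factors of ∂_2 are all 1, so H_1 = 0.
  H_2: rank ker ∂_2 − rank ∂_3 = (10 − 6) − 4 = 0, and the invariant factors of ∂_3 are all 1, so H_2 = 0.
  H_3: rank ker ∂_3 − rank ∂_4 = (5 − 4) − 0 = 1, and there is no ∂_4, so H_3 = Z.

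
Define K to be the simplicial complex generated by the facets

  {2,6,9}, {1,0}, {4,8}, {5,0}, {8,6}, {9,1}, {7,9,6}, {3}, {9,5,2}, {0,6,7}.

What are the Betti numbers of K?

b_0 = 2, b_1 = 2, b_2 = 0.

We work with the vertex ordering 0 < 1 < 2 < 3 < 4 < 5 < 6 < 7 < 8 < 9. The simplices of K, each written with vertices in increasing order, are:

  0-simplices (10): [0], [1], [2], [3], [4], [5], [6], [7], [8], [9]
  1-simplices (14): [0,1], [0,5], [0,6], [0,7], [1,9], [2,5], [2,6], [2,9], [4,8], [5,9], [6,7], [6,8], [6,9], [7,9]
  2-simplices (4): [0,6,7], [2,5,9], [2,6,9], [6,7,9]

so the chain groups are C_0 ≅ Z^10, C_1 ≅ Z^14, C_2 ≅ Z^4.

∂_1: C_1 → C_0 is given by ∂[p,q] = [q] − [p].
As a 10×14 matrix over Z this has rank 8, with invariant factors (1,1,1,1,1,1,1,1).

The boundary map ∂_2: C_2 → C_1 maps a triangle to the signed sum of its edges. For instance
  ∂[0,6,7] = [6,7] − [0,7] + [0,6],
  ∂[2,5,9] = [5,9] − [2,9] + [2,5].
As a 14×4 matrix over Z this has rank 4, with invariant factors (1,1,1,1).

Computing H_k = (kernel of ∂_k) / (image of ∂_{k+1}):

  H_0: rank C_0 − rank ∂_1 = 10 − 8 = 2, and the invariant factors of ∂_1 are all 1, so H_0 ≅ Z^2.
  H_1: rank ker ∂_1 − rank ∂_2 = (14 − 8) − 4 = 2, and the invariant factors of ∂_2 are all 1, so H_1 ≅ Z^2.
  H_2: rank ker ∂_2 − rank ∂_3 = (4 − 4) − 0 = 0, and there is no ∂_3, so H_2 ≅ 0.

Hence the Betti numbers are b_0 = 2, b_1 = 2, b_2 = 0.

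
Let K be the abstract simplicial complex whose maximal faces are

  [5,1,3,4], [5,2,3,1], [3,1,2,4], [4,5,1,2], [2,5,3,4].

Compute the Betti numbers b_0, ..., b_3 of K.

K has 5 vertices, 10 edges, 10 triangles, 5 3-simplices.
rank ∂_0 = 0, rank ∂_1 = 4 ⇒ b_0 = 5 − 0 − 4 = 1; all invariant factors of ∂_1 are 1 so no torsion. So H_0 ≅ Z.
rank ∂_1 = 4, rank ∂_2 = 6 ⇒ b_1 = 10 − 4 − 6 = 0; all invariant factors of ∂_2 are 1 so no torsion. So H_1 ≅ 0.
rank ∂_2 = 6, rank ∂_3 = 4 ⇒ b_2 = 10 − 6 − 4 = 0; all invariant factors of ∂_3 are 1 so no torsion. So H_2 ≅ 0.
rank ∂_3 = 4, rank ∂_4 = 0 ⇒ b_3 = 5 − 4 − 0 = 1. So H_3 ≅ Z.

b_0 = 1, b_1 = 0, b_2 = 0, b_3 = 1.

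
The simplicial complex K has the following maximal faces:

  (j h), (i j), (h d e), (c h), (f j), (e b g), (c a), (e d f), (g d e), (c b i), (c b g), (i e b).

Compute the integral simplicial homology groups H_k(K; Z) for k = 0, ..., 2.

H_0 = Z,  H_1 = Z^3,  H_2 = 0.

Order the vertices as a < b < c < d < e < f < g < h < i < j. Listing each simplex with vertices in this order, K has dimension 2 with simplices:

  0-simplices (10): a, b, c, d, e, f, g, h, i, j
  1-simplices (19): ac, bc, be, bg, bi, cg, ch, ci, de, df, dg, dh, ef, eg, eh, ei, fj, hj, ij
  2-simplices (7): bcg, bci, beg, bei, def, deg, deh

giving chain groups C_0 ≅ Z^10, C_1 ≅ Z^19, C_2 ≅ Z^7.

The boundary map ∂_1: C_1 → C_0 sends each edge [p,q] (with p < q) to q − p. For instance
  ∂dg = g − d.
The 10×19 boundary matrix has rank 9 and Smith normal form diag(1,1,1,1,1,1,1,1,1).

∂_2: C_2 → C_1 sends each 2-simplex [p,q,r] to [q,r] − [p,r] + [p,q]. For instance
  ∂deg = eg − dg + de,
  ∂bei = ei − bi + be.
As a 19×7 matrix over Z this has rank 7, with invariant factors (1,1,1,1,1,1,1).

Computing H_k = (kernel of ∂_k) / (image of ∂_{k+1}):

  H_0: rank C_0 − rank ∂_1 = 10 − 9 = 1, and the invariant factors of ∂_1 are all 1, so H_0 = Z.
  H_1: rank ker ∂_1 − rank ∂_2 = (19 − 9) − 7 = 3, and the invariant factors of ∂_2 are all 1, so H_1 = Z^3.
  H_2: rank ker ∂_2 − rank ∂_3 = (7 − 7) − 0 = 0, and there is no ∂_3, so H_2 = 0.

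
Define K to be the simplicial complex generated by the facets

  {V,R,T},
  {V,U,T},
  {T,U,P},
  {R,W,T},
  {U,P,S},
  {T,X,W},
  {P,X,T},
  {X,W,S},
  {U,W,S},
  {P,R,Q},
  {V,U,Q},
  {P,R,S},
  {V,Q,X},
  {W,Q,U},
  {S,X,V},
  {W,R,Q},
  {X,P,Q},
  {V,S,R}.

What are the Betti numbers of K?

We work with the vertex ordering P < Q < R < S < T < U < V < W < X. The simplices of K, each written with vertices in increasing order, are:

  0-simplices (9): P, Q, R, S, T, U, V, W, X
  1-simplices (27): PQ, PR, PS, PT, PU, PX, QR, QU, QV, QW, QX, RS, RT, RV, RW, SU, SV, SW, SX, TU, TV, TW, TX, UV, UW, VX, WX
  2-simplices (18): PQR, PQX, PRS, PSU, PTU, PTX, QRW, QUV, QUW, QVX, RSV, RTV, RTW, SUW, SVX, SWX, TUV, TWX

Hence C_0 ≅ Z^9, C_1 ≅ Z^27, C_2 ≅ Z^18.

Boundary ∂_1: C_1 → C_0 is given by ∂[p,q] = [q] − [p].
The resulting 9×27 matrix has rank 8, and its Smith normal form has invariant factors (1,1,1,1,1,1,1,1).

∂_2: C_2 → C_1 sends each 2-simplex [p,q,r] to [q,r] − [p,r] + [p,q]. For instance
  ∂TWX = WX − TX + TW,
  ∂PRS = RS − PS + PR.
The 27×18 boundary matrix has rank 17 and Smith normal form diag(1,1,1,1,1,1,1,1,1,1,1,1,1,1,1,1,1).

Reading off H_k = ker ∂_k / im ∂_{k+1}:

  H_0: rank C_0 − rank ∂_1 = 9 − 8 = 1, and the invariant factors of ∂_1 are all 1, so H_0 ≅ Z.
  H_1: rank ker ∂_1 − rank ∂_2 = (27 − 8) − 17 = 2, and the invariant factors of ∂_2 are all 1, so H_1 ≅ Z^2.
  H_2: rank ker ∂_2 − rank ∂_3 = (18 − 17) − 0 = 1, and there is no ∂_3, so H_2 ≅ Z.

As a check, the Euler characteristic is 9 − 27 + 18 = 0, which agrees with 1 − 2 + 1 = 0.

Hence the Betti numbers are b_0 = 1, b_1 = 2, b_2 = 1.

b_0 = 1, b_1 = 2, b_2 = 1.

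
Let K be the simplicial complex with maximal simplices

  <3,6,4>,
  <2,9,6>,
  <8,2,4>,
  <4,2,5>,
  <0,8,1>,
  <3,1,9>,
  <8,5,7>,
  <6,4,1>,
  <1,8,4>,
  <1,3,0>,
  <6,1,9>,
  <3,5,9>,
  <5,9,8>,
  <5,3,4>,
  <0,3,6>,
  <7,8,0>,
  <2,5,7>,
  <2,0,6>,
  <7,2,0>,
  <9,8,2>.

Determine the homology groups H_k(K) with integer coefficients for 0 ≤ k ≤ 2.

H_0 ≅ Z,  H_1 ≅ Z ⊕ Z/2,  H_2 = 0.

Take the total order 0 < 1 < 2 < 3 < 4 < 5 < 6 < 7 < 8 < 9 on the vertex set. Then K (dimension 2) consists of the simplices:

  0-simplices (10): [0], [1], [2], [3], [4], [5], [6], [7], [8], [9]
  1-simplices (30): (30 of them)
  2-simplices (20): (20 of them)

giving chain groups C_0 ≅ Z^10, C_1 ≅ Z^30, C_2 ≅ Z^20.

The boundary map ∂_1: C_1 → C_0 is given by ∂[p,q] = [q] − [p]. For instance
  ∂[0,6] = [6] − [0].
The 10×30 boundary matrix has rank 9 and Smith normal form diag(1,1,1,1,1,1,1,1,1).

∂_2: C_2 → C_1 acts by ∂[p,q,r] = [q,r] − [p,r] + [p,q]. For instance
  ∂[0,2,6] = [2,6] − [0,6] + [0,2],
  ∂[2,4,5] = [4,5] − [2,5] + [2,4].
This gives a 30×20 integer matrix of rank 20; reducing to Smith normal form yields diagonal entries (1,1,1,1,1,1,1,1,1,1,1,1,1,1,1,1,1,1,1,2).

From H_k ≅ ker(∂_k) / im(∂_{k+1}) we obtain:

  H_0: rank C_0 − rank ∂_1 = 10 − 9 = 1, and the invariant factors of ∂_1 are all 1, so H_0 ≅ Z.
  H_1: rank ker ∂_1 − rank ∂_2 = (30 − 9) − 20 = 1, and ∂_2 has invariant factor 2 > 1, so H_1 ≅ Z ⊕ Z/2.
  H_2: rank ker ∂_2 − rank ∂_3 = (20 − 20) − 0 = 0, and there is no ∂_3, so H_2 ≅ 0.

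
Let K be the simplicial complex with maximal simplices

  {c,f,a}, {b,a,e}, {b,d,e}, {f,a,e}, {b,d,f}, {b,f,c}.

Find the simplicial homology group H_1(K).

Take the total order a < b < c < d < e < f on the vertex set. Then K (dimension 2) consists of the simplices:

  0-simplices (6): a, b, c, d, e, f
  1-simplices (12): ab, ac, ae, af, bc, bd, be, bf, cf, de, df, ef
  2-simplices (6): abe, acf, aef, bcf, bde, bdf

so the chain groups are C_0 ≅ Z^6, C_1 ≅ Z^12, C_2 ≅ Z^6.

Boundary ∂_1: C_1 → C_0 is given by ∂[p,q] = [q] − [p]. For instance
  ∂ac = c − a.
This gives a 6×12 integer matrix of rank 5; reducing to Smith normal form yields diagonal entries (1,1,1,1,1).

Boundary ∂_2: C_2 → C_1 acts by ∂[p,q,r] = [q,r] − [p,r] + [p,q]. For instance
  ∂abe = be − ae + ab,
  ∂bde = de − be + bd.
This gives a 12×6 integer matrix of rank 6; reducing to Smith normal form yields diagonal entries (1,1,1,1,1,1).

Reading off H_k = ker ∂_k / im ∂_{k+1}:

  H_1: rank ker ∂_1 − rank ∂_2 = (12 − 5) − 6 = 1, and the invariant factors of ∂_2 are all 1, so H_1 ≅ Z.

(K is a triangulation of the cylinder S^1 x I.)

H_1 ≅ Z.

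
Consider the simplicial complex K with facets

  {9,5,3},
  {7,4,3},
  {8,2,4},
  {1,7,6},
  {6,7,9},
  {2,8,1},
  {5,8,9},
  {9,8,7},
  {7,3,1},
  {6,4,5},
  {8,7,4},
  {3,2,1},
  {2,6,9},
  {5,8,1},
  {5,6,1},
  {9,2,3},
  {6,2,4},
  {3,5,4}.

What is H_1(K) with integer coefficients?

We work with the vertex ordering 1 < 2 < 3 < 4 < 5 < 6 < 7 < 8 < 9. The simplices of K, each written with vertices in increasing order, are:

  0-simplices (9): [1], [2], [3], [4], [5], [6], [7], [8], [9]
  1-simplices (27): (27 of them)
  2-simplices (18): [1,2,3], [1,2,8], [1,3,7], [1,5,6], [1,5,8], [1,6,7], [2,3,9], [2,4,6], [2,4,8], [2,6,9], [3,4,5], [3,4,7], [3,5,9], [4,5,6], [4,7,8], [5,8,9], [6,7,9], [7,8,9]

Hence C_0 ≅ Z^9, C_1 ≅ Z^27, C_2 ≅ Z^18.

∂_1: C_1 → C_0 maps an edge to its endpoints' difference, ∂[p,q] = q − p.
The resulting 9×27 matrix has rank 8, and its Smith normal form has invariant factors (1,1,1,1,1,1,1,1).

Boundary ∂_2: C_2 → C_1 sends each 2-simplex [p,q,r] to [q,r] − [p,r] + [p,q]. For instance
  ∂[6,7,9] = [7,9] − [6,9] + [6,7],
  ∂[5,8,9] = [8,9] − [5,9] + [5,8].
This gives a 27×18 integer matrix of rank 17; reducing to Smith normal form yields diagonal entries (1,1,1,1,1,1,1,1,1,1,1,1,1,1,1,1,1).

Now H_k = ker ∂_k / im ∂_{k+1}, so:

  H_1: rank ker ∂_1 − rank ∂_2 = (27 − 8) − 17 = 2, and the invariant factors of ∂_2 are all 1, so H_1 ≅ Z^2.

(K is a triangulation of the torus T^2.)

H_1 ≅ Z^2.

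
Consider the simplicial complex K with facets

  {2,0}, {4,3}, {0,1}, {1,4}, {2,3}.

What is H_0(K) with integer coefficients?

Order the vertices as 0 < 1 < 2 < 3 < 4. Listing each simplex with vertices in this order, K has dimension 1 with simplices:

  0-simplices (5): [0], [1], [2], [3], [4]
  1-simplices (5): [0,1], [0,2], [1,4], [2,3], [3,4]

giving chain groups C_0 ≅ Z^5, C_1 ≅ Z^5.

The boundary map ∂_1: C_1 → C_0 maps an edge to its endpoints' difference, ∂[p,q] = q − p. For instance
  ∂[2,3] = [3] − [2].
The 5×5 boundary matrix has rank 4 and Smith normal form diag(1,1,1,1).

Reading off H_k = ker ∂_k / im ∂_{k+1}:

  H_0: rank C_0 − rank ∂_1 = 5 − 4 = 1, and the invariant factors of ∂_1 are all 1, so H_0 = Z.

H_0 ≅ Z.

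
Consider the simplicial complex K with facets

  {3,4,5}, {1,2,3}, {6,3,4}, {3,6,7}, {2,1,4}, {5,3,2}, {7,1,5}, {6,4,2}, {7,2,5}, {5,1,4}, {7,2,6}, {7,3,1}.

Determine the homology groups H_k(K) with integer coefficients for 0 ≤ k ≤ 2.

Order the vertices as 1 < 2 < 3 < 4 < 5 < 6 < 7. Listing each simplex with vertices in this order, K has dimension 2 with simplices:

  0-simplices (7): [1], [2], [3], [4], [5], [6], [7]
  1-simplices (18): [1,2], [1,3], [1,4], [1,5], [1,7], [2,3], [2,4], [2,5], [2,6], [2,7], [3,4], [3,5], [3,6], [3,7], [4,5], [4,6], [5,7], [6,7]
  2-simplices (12): [1,2,3], [1,2,4], [1,3,7], [1,4,5], [1,5,7], [2,3,5], [2,4,6], [2,5,7], [2,6,7], [3,4,5], [3,4,6], [3,6,7]

giving chain groups C_0 ≅ Z^7, C_1 ≅ Z^18, C_2 ≅ Z^12.

Boundary ∂_1: C_1 → C_0 is given by ∂[p,q] = [q] − [p]. For instance
  ∂[5,7] = [7] − [5].
As a 7×18 matrix over Z this has rank 6, with invariant factors (1,1,1,1,1,1).

Boundary ∂_2: C_2 → C_1 sends each 2-simplex [p,q,r] to [q,r] − [p,r] + [p,q]. For instance
  ∂[2,6,7] = [6,7] − [2,7] + [2,6],
  ∂[1,2,4] = [2,4] − [1,4] + [1,2].
This gives a 18×12 integer matrix of rank 12; reducing to Smith normal form yields diagonal entries (1,1,1,1,1,1,1,1,1,1,1,2).

Now H_k = ker ∂_k / im ∂_{k+1}, so:

  H_0: rank C_0 − rank ∂_1 = 7 − 6 = 1, and the invariant factors of ∂_1 are all 1, so H_0 ≅ Z.
  H_1: rank ker ∂_1 − rank ∂_2 = (18 − 6) − 12 = 0, and ∂_2 has invariant factor 2 > 1, so H_1 ≅ Z/2Z.
  H_2: rank ker ∂_2 − rank ∂_3 = (12 − 12) − 0 = 0, and there is no ∂_3, so H_2 ≅ 0.

H_0 = Z,  H_1 = Z/2Z,  H_2 = 0.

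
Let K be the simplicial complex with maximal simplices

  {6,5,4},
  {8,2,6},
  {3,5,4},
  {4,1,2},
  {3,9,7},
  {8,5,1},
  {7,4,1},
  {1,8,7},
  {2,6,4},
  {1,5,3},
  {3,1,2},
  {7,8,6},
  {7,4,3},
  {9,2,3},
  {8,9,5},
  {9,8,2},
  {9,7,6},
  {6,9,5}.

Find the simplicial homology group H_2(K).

H_2 ≅ 0.

Order the vertices as 1 < 2 < 3 < 4 < 5 < 6 < 7 < 8 < 9. Listing each simplex with vertices in this order, K has dimension 2 with simplices:

  0-simplices (9): [1], [2], [3], [4], [5], [6], [7], [8], [9]
  1-simplices (27): (27 of them)
  2-simplices (18): [1,2,3], [1,2,4], [1,3,5], [1,4,7], [1,5,8], [1,7,8], [2,3,9], [2,4,6], [2,6,8], [2,8,9], [3,4,5], [3,4,7], [3,7,9], [4,5,6], [5,6,9], [5,8,9], [6,7,8], [6,7,9]

Hence C_0 ≅ Z^9, C_1 ≅ Z^27, C_2 ≅ Z^18.

Boundary ∂_1: C_1 → C_0 is given by ∂[p,q] = [q] − [p]. For instance
  ∂[7,9] = [9] − [7].
The resulting 9×27 matrix has rank 8, and its Smith normal form has invariant factors (1,1,1,1,1,1,1,1).

The boundary map ∂_2: C_2 → C_1 acts by ∂[p,q,r] = [q,r] − [p,r] + [p,q]. For instance
  ∂[1,4,7] = [4,7] − [1,7] + [1,4],
  ∂[6,7,8] = [7,8] − [6,8] + [6,7].
This gives a 27×18 integer matrix of rank 18; reducing to Smith normal form yields diagonal entries (1,1,1,1,1,1,1,1,1,1,1,1,1,1,1,1,1,2).

Now H_k = ker ∂_k / im ∂_{k+1}, so:

  H_2: rank ker ∂_2 − rank ∂_3 = (18 − 18) − 0 = 0, and there is no ∂_3, so H_2 = 0.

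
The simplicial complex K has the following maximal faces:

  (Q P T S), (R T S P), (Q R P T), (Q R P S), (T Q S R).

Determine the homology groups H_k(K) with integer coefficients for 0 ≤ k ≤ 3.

H_0 = Z,  H_1 = 0,  H_2 = 0,  H_3 = Z.

Fix the vertex order P < Q < R < S < T and write every simplex with vertices in increasing order. Then dim K = 3 and the simplices of K are:

  0-simplices (5): P, Q, R, S, T
  1-simplices (10): PQ, PR, PS, PT, QR, QS, QT, RS, RT, ST
  2-simplices (10): PQR, PQS, PQT, PRS, PRT, PST, QRS, QRT, QST, RST
  3-simplices (5): PQRS, PQRT, PQST, PRST, QRST

giving chain groups C_0 ≅ Z^5, C_1 ≅ Z^10, C_2 ≅ Z^10, C_3 ≅ Z^5.

The boundary map ∂_1: C_1 → C_0 maps an edge to its endpoints' difference, ∂[p,q] = q − p.
The resulting 5×10 matrix has rank 4, and its Smith normal form has invariant factors (1,1,1,1).

Boundary ∂_2: C_2 → C_1 maps a triangle to the signed sum of its edges. For instance
  ∂PQS = QS − PS + PQ,
  ∂QST = ST − QT + QS.
The resulting 10×10 matrix has rank 6, and its Smith normal form has invariant factors (1,1,1,1,1,1).

The boundary map ∂_3: C_3 → C_2 sends each 3-simplex σ to the alternating sum Σ_i (−1)^i (σ with its i-th vertex removed). For instance
  ∂PQRS = QRS − PRS + PQS − PQR,
  ∂QRST = RST − QST + QRT − QRS.
As a 10×5 matrix over Z this has rank 4, with invariant factors (1,1,1,1).

Now H_k = ker ∂_k / im ∂_{k+1}, so:

  H_0: rank C_0 − rank ∂_1 = 5 − 4 = 1, and the invariant factors of ∂_1 are all 1, so H_0 ≅ Z.
  H_1: rank ker ∂_1 − rank ∂_2 = (10 − 4) − 6 = 0, and the invariant factors of ∂_2 are all 1, so H_1 ≅ 0.
  H_2: rank ker ∂_2 − rank ∂_3 = (10 − 6) − 4 = 0, and the invariant factors of ∂_3 are all 1, so H_2 ≅ 0.
  H_3: rank ker ∂_3 − rank ∂_4 = (5 − 4) − 0 = 1, and there is no ∂_4, so H_3 ≅ Z.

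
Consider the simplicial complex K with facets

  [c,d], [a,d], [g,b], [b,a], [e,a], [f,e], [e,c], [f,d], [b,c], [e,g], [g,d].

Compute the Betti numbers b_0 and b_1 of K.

b_0 = 1, b_1 = 5.

We work with the vertex ordering a < b < c < d < e < f < g. The simplices of K, each written with vertices in increasing order, are:

  0-simplices (7): a, b, c, d, e, f, g
  1-simplices (11): ab, ad, ae, bc, bg, cd, ce, df, dg, ef, eg

Hence C_0 ≅ Z^7, C_1 ≅ Z^11.

∂_1: C_1 → C_0 maps an edge to its endpoints' difference, ∂[p,q] = q − p. For instance
  ∂bg = g − b.
The resulting 7×11 matrix has rank 6, and its Smith normal form has invariant factors (1,1,1,1,1,1).

Reading off H_k = ker ∂_k / im ∂_{k+1}:

  H_0: rank C_0 − rank ∂_1 = 7 − 6 = 1, and the invariant factors of ∂_1 are all 1, so H_0 = Z.
  H_1: rank ker ∂_1 − rank ∂_2 = (11 − 6) − 0 = 5, and there is no ∂_2, so H_1 = Z^5.

As a check, the Euler characteristic is 7 − 11 = -4, which agrees with 1 − 5 = -4.

Hence the Betti numbers are b_0 = 1, b_1 = 5.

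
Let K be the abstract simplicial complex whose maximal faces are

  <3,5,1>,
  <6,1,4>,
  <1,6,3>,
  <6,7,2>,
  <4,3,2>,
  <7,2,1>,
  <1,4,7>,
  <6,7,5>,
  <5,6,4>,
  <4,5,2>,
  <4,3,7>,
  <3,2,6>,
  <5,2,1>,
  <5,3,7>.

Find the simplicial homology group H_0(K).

H_0 ≅ Z.

Order the vertices as 1 < 2 < 3 < 4 < 5 < 6 < 7. Listing each simplex with vertices in this order, K has dimension 2 with simplices:

  0-simplices (7): [1], [2], [3], [4], [5], [6], [7]
  1-simplices (21): [1,2], [1,3], [1,4], [1,5], [1,6], [1,7], [2,3], [2,4], [2,5], [2,6], [2,7], [3,4], [3,5], [3,6], [3,7], [4,5], [4,6], [4,7], [5,6], [5,7], [6,7]
  2-simplices (14): [1,2,5], [1,2,7], [1,3,5], [1,3,6], [1,4,6], [1,4,7], [2,3,4], [2,3,6], [2,4,5], [2,6,7], [3,4,7], [3,5,7], [4,5,6], [5,6,7]

so the chain groups are C_0 ≅ Z^7, C_1 ≅ Z^21, C_2 ≅ Z^14.

The boundary map ∂_1: C_1 → C_0 is given by ∂[p,q] = [q] − [p]. For instance
  ∂[2,6] = [6] − [2].
The resulting 7×21 matrix has rank 6, and its Smith normal form has invariant factors (1,1,1,1,1,1).

∂_2: C_2 → C_1 maps a triangle to the signed sum of its edges. For instance
  ∂[2,3,6] = [3,6] − [2,6] + [2,3],
  ∂[1,4,7] = [4,7] − [1,7] + [1,4].
This gives a 21×14 integer matrix of rank 13; reducing to Smith normal form yields diagonal entries (1,1,1,1,1,1,1,1,1,1,1,1,1).

From H_k ≅ ker(∂_k) / im(∂_{k+1}) we obtain:

  H_0: rank C_0 − rank ∂_1 = 7 − 6 = 1, and the invariant factors of ∂_1 are all 1, so H_0 = Z.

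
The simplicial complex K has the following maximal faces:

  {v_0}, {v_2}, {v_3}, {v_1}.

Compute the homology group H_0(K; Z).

H_0 ≅ Z^4.

We work with the vertex ordering v_0 < v_1 < v_2 < v_3. The simplices of K, each written with vertices in increasing order, are:

  0-simplices (4): [v_0], [v_1], [v_2], [v_3]

giving chain groups C_0 ≅ Z^4.

Reading off H_k = ker ∂_k / im ∂_{k+1}:

  H_0: rank C_0 − rank ∂_1 = 4 − 0 = 4, and there is no ∂_1, so H_0 = Z^4.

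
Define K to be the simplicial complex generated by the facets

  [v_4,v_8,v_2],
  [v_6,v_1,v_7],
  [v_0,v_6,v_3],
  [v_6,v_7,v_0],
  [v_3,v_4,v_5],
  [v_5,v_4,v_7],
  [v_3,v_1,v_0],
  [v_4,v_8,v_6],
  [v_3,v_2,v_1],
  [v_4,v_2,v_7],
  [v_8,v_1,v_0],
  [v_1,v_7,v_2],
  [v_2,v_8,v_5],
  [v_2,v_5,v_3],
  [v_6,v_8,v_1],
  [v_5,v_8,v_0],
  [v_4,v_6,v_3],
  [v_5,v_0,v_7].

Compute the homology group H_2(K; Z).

H_2 ≅ 0.

Order the vertices as v_0 < v_1 < v_2 < v_3 < v_4 < v_5 < v_6 < v_7 < v_8. Listing each simplex with vertices in this order, K has dimension 2 with simplices:

  0-simplices (9): [v_0], [v_1], [v_2], [v_3], [v_4], [v_5], [v_6], [v_7], [v_8]
  1-simplices (27): (27 of them)
  2-simplices (18): (18 of them)

Hence C_0 ≅ Z^9, C_1 ≅ Z^27, C_2 ≅ Z^18.

∂_1: C_1 → C_0 maps an edge to its endpoints' difference, ∂[p,q] = q − p.
The 9×27 boundary matrix has rank 8 and Smith normal form diag(1,1,1,1,1,1,1,1).

Boundary ∂_2: C_2 → C_1 acts by ∂[p,q,r] = [q,r] − [p,r] + [p,q]. For instance
  ∂[v_0,v_6,v_7] = [v_6,v_7] − [v_0,v_7] + [v_0,v_6],
  ∂[v_0,v_1,v_8] = [v_1,v_8] − [v_0,v_8] + [v_0,v_1].
The 27×18 boundary matrix has rank 18 and Smith normal form diag(1,1,1,1,1,1,1,1,1,1,1,1,1,1,1,1,1,2).

Computing H_k = (kernel of ∂_k) / (image of ∂_{k+1}):

  H_2: rank ker ∂_2 − rank ∂_3 = (18 − 18) − 0 = 0, and there is no ∂_3, so H_2 = 0.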